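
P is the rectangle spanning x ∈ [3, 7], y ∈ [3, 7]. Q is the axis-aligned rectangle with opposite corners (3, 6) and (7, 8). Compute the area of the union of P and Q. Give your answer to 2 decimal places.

By inclusion–exclusion:
Individual areas: |P| = 16, |Q| = 8.
|P∩Q|: x∈[3,7], y∈[6,7] → 4·1 = 4.
|P ∪ Q| = 24 − 4 = 20.00.

20.00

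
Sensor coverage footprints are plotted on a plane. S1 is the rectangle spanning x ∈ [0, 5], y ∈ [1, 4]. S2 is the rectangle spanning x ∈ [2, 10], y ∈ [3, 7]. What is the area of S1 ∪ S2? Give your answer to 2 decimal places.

44.00

By inclusion–exclusion:
Individual areas: |S1| = 15, |S2| = 32.
|S1∩S2|: x∈[2,5], y∈[3,4] → 3·1 = 3.
|S1 ∪ S2| = 47 − 3 = 44.00.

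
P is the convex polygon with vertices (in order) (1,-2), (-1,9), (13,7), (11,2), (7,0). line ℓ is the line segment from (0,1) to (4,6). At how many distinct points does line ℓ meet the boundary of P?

1

The segment meets the boundary at (0.37,1.463).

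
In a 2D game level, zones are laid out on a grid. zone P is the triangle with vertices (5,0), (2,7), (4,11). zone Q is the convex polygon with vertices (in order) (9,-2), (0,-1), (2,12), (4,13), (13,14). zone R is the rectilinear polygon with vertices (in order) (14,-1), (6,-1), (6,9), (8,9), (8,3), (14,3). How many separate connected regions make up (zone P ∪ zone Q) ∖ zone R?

(zone P ∪ zone Q) ∖ zone R is a single connected region.

1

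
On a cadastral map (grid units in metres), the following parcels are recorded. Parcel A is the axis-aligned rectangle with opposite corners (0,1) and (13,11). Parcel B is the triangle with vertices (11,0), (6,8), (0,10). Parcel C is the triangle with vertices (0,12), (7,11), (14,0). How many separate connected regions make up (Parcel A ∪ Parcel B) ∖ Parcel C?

2

(Parcel A ∪ Parcel B) ∖ Parcel C splits into 2 disjoint pieces (area 70.2375, area 28.2857).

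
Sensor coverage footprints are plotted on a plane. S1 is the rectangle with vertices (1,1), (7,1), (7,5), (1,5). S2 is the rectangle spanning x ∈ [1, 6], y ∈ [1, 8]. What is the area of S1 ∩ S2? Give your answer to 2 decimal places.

|S1∩S2|: x∈[1,6], y∈[1,5] → 5·4 = 20.

20.00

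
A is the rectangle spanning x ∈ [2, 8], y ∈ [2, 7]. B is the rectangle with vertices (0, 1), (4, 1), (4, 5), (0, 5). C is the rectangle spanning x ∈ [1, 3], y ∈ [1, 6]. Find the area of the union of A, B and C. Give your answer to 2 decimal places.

By inclusion–exclusion:
Individual areas: |A| = 30, |B| = 16, |C| = 10.
|A∩B|: x∈[2,4], y∈[2,5] → 2·3 = 6.
|A∩C|: x∈[2,3], y∈[2,6] → 1·4 = 4.
|B∩C|: x∈[1,3], y∈[1,5] → 2·4 = 8.
|A∩B∩C| = 3.
|A ∪ B ∪ C| = 56 − 18 + 3 = 41.00.

41.00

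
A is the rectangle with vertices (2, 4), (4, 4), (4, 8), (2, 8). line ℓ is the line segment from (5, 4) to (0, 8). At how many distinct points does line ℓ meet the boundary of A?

The segment meets the boundary at (2,6.4), (4,4.8).

2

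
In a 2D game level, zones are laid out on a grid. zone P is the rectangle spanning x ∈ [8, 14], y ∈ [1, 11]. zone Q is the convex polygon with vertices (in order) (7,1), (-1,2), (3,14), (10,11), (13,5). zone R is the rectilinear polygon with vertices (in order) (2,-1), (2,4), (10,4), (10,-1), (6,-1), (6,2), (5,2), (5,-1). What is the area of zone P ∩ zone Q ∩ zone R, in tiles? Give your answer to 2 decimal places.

The intersection is the polygon with vertices (8,1.667), (8,4), (10,4), (10,3).
By the shoelace formula its area is 3.33.

3.33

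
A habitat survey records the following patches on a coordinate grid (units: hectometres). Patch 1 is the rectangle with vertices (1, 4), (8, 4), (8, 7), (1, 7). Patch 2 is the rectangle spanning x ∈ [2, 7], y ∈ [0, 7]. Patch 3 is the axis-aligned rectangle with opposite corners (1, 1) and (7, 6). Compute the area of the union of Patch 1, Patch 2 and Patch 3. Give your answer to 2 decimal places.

By inclusion–exclusion:
Individual areas: |Patch 1| = 21, |Patch 2| = 35, |Patch 3| = 30.
|Patch 1∩Patch 2|: x∈[2,7], y∈[4,7] → 5·3 = 15.
|Patch 1∩Patch 3|: x∈[1,7], y∈[4,6] → 6·2 = 12.
|Patch 2∩Patch 3|: x∈[2,7], y∈[1,6] → 5·5 = 25.
|Patch 1∩Patch 2∩Patch 3| = 10.
|Patch 1 ∪ Patch 2 ∪ Patch 3| = 86 − 52 + 10 = 44.00.

44.00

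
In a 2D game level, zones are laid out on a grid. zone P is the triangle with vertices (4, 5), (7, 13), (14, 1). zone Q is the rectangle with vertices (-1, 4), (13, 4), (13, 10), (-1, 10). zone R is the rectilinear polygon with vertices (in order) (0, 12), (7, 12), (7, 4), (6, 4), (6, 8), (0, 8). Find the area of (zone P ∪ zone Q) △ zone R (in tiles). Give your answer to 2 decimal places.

|zone P ∪ zone Q| = 96.9375.
|(zone P ∪ zone Q) ∩ zone R| = 19.5.
|(zone P ∪ zone Q) △ zone R| = 96.9375 + 32 − 39 = 89.94.

89.94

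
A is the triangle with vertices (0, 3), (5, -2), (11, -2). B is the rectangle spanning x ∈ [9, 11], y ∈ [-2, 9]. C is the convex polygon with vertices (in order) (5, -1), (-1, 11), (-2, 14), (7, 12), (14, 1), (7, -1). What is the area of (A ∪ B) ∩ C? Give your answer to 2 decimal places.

|A ∪ B| = 36.0909.
|(A ∪ B) ∩ C| = 18.82.

18.82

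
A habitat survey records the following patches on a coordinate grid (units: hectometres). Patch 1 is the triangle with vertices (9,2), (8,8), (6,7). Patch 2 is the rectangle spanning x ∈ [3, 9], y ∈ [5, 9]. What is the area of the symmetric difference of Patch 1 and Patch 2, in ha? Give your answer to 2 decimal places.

21.40

|Patch 1| = 6.5, |Patch 2| = 24, |Patch 1∩Patch 2| = 4.55.
|Patch 1 △ Patch 2| = |Patch 1| + |Patch 2| − 2·|Patch 1∩Patch 2| = 6.5 + 24 − 9.1 = 21.40.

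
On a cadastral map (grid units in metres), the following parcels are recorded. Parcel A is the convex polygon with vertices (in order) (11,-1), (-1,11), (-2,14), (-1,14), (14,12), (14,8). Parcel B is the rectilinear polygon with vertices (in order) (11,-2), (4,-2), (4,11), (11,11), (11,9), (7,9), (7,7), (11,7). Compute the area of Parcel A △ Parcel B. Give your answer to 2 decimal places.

|Parcel A| = 126, |Parcel B| = 83, |Parcel A∩Parcel B| = 51.5.
|Parcel A △ Parcel B| = |Parcel A| + |Parcel B| − 2·|Parcel A∩Parcel B| = 126 + 83 − 103 = 106.00.

106.00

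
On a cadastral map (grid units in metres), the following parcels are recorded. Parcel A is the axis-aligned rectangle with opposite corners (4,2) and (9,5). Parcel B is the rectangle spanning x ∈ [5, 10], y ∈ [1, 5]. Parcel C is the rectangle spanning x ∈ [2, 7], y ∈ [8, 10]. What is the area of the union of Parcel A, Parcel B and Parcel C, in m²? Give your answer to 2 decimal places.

By inclusion–exclusion:
Individual areas: |Parcel A| = 15, |Parcel B| = 20, |Parcel C| = 10.
|Parcel A∩Parcel B|: x∈[5,9], y∈[2,5] → 4·3 = 12.
|Parcel A∩Parcel C| = 0 (no overlap).
|Parcel B∩Parcel C| = 0 (no overlap).
|Parcel A∩Parcel B∩Parcel C| = 0.
|Parcel A ∪ Parcel B ∪ Parcel C| = 45 − 12 + 0 = 33.00.

33.00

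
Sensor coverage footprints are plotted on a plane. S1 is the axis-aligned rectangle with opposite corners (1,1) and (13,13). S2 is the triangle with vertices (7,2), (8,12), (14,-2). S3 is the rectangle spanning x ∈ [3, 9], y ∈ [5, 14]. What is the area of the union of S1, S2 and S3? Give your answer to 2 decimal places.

155.95

By inclusion–exclusion:
Individual areas: |S1| = 144, |S2| = 37, |S3| = 54.
|S1∩S2| = 31.0536.
|S1∩S3|: x∈[3,9], y∈[5,13] → 6·8 = 48.
|S2∩S3| = 8.2833.
|S1∩S2∩S3| = 8.2833.
|S1 ∪ S2 ∪ S3| = 235 − 87.3369 + 8.2833 = 155.95.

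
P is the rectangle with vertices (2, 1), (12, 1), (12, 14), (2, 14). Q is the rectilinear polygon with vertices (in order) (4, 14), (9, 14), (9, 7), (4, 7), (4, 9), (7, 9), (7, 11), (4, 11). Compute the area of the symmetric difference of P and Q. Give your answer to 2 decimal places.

|P| = 130, |Q| = 29, |P∩Q| = 29.
|P △ Q| = |P| + |Q| − 2·|P∩Q| = 130 + 29 − 58 = 101.00.

101.00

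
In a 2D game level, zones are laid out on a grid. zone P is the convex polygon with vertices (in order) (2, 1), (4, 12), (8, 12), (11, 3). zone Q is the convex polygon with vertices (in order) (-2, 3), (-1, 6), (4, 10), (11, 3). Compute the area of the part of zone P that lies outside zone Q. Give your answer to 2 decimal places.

|zone P| = 65.5, |zone P∩zone Q| = 31.4381.
|zone P ∖ zone Q| = |zone P| − |zone P∩zone Q| = 65.5 − 31.4381 = 34.06.

34.06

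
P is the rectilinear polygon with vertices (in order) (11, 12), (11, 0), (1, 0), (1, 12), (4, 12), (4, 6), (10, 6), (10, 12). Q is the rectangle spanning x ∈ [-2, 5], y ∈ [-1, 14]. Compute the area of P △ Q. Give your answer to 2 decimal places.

105.00

|P| = 84, |Q| = 105, |P∩Q| = 42.
|P △ Q| = |P| + |Q| − 2·|P∩Q| = 84 + 105 − 84 = 105.00.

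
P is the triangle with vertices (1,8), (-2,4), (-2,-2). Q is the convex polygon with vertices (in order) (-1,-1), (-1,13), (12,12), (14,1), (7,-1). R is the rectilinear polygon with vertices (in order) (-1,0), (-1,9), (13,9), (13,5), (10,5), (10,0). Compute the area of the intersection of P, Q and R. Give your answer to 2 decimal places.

4.00

The intersection is the polygon with vertices (-1,1.333), (-1,5.333), (1,8).
By the shoelace formula its area is 4.00.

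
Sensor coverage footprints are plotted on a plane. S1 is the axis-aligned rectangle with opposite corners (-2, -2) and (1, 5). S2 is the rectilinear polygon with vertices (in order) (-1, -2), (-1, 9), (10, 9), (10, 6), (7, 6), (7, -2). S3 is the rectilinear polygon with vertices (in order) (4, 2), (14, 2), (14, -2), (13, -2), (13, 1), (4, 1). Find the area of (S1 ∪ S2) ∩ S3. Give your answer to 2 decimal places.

The region (S1 ∪ S2) ∩ S3 is the polygon with vertices (7,1), (4,1), (4,2), (7,2).
By the shoelace formula its area is 3.00.

3.00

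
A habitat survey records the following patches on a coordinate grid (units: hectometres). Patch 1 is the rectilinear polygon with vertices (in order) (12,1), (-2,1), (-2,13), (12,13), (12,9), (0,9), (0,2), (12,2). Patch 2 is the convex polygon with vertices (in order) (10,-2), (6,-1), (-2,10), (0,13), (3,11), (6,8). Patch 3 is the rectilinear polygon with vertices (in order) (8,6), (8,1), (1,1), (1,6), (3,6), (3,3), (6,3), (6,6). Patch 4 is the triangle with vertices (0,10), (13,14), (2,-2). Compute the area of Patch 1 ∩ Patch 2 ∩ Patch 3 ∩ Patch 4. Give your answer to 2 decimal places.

0.31

The intersection is the polygon with vertices (4.75,2), (4.297,1.341), (3.818,2).
By the shoelace formula its area is 0.31.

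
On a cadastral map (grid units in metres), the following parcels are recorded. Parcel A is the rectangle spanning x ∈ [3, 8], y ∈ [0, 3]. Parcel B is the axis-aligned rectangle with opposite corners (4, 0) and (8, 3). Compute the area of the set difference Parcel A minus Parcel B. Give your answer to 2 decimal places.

3.00

|Parcel A∩Parcel B|: x∈[4,8], y∈[0,3] → 4·3 = 12.
|Parcel A| = 15.
|Parcel A ∖ Parcel B| = |Parcel A| − |Parcel A∩Parcel B| = 15 − 12 = 3.00.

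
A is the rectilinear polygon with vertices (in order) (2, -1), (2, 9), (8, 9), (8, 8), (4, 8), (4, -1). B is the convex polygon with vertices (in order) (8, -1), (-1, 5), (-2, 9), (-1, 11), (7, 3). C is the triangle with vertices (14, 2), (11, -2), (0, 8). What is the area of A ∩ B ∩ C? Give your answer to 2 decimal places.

The intersection is the polygon with vertices (4,6), (4,4.364), (2,6.182), (2,7.143), (3.5,6.5).
By the shoelace formula its area is 2.81.

2.81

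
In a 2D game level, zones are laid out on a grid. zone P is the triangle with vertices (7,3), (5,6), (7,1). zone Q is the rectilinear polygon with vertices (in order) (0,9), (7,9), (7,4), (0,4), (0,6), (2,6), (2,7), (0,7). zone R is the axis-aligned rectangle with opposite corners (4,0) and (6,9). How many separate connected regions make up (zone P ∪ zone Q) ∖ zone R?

2

(zone P ∪ zone Q) ∖ zone R splits into 2 disjoint pieces (area 6.4167, area 18).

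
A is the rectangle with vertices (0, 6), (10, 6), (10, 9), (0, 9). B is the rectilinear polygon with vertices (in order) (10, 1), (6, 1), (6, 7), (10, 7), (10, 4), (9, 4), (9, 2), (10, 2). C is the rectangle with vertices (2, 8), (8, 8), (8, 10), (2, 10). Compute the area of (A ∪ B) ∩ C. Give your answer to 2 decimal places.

The region (A ∪ B) ∩ C is the polygon with vertices (8,9), (8,8), (2,8), (2,9).
By the shoelace formula its area is 6.00.

6.00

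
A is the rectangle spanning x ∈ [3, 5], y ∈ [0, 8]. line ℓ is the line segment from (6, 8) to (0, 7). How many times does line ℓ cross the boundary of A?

The segment meets the boundary at (3,7.5), (5,7.833).

2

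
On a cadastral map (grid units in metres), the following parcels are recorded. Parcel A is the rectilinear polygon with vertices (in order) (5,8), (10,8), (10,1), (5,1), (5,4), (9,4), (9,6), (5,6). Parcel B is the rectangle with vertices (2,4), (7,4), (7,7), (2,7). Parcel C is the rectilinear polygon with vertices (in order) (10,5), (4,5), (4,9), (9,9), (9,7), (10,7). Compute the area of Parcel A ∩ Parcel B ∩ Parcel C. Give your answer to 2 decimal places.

2.00

The intersection is the polygon with vertices (5,7), (7,7), (7,6), (5,6).
By the shoelace formula its area is 2.00.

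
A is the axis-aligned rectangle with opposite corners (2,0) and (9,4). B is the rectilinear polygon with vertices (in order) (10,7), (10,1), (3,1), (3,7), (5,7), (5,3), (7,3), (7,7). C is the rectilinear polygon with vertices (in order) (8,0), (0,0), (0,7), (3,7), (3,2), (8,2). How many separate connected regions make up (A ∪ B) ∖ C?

(A ∪ B) ∖ C is a single connected region.

1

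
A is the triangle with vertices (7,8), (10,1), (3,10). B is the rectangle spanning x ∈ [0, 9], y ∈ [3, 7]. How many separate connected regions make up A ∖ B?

A ∖ B splits into 2 disjoint pieces (area 4.7143, area 0.7222).

2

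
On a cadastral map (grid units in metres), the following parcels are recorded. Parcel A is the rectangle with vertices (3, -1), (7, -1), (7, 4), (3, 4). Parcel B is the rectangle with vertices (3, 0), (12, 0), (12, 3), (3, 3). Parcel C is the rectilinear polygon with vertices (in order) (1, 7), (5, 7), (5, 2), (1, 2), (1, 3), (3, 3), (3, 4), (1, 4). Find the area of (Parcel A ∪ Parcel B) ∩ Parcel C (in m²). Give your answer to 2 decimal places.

The region (Parcel A ∪ Parcel B) ∩ Parcel C is the polygon with vertices (3,3), (3,4), (5,4), (5,2), (3,2).
By the shoelace formula its area is 4.00.

4.00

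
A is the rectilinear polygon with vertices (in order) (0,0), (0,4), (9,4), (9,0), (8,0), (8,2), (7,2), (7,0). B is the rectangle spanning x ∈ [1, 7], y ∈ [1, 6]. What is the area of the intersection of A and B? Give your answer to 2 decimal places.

The intersection is the polygon with vertices (7,4), (7,2), (7,1), (1,1), (1,4).
By the shoelace formula its area is 18.00.

18.00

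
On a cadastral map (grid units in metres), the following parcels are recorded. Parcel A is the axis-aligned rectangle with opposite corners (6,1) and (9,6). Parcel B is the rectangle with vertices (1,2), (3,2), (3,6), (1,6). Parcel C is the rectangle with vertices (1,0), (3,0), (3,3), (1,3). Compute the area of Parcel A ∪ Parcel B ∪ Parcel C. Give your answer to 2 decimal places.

27.00

By inclusion–exclusion:
Individual areas: |Parcel A| = 15, |Parcel B| = 8, |Parcel C| = 6.
|Parcel A∩Parcel B| = 0 (no overlap).
|Parcel A∩Parcel C| = 0 (no overlap).
|Parcel B∩Parcel C|: x∈[1,3], y∈[2,3] → 2·1 = 2.
|Parcel A∩Parcel B∩Parcel C| = 0.
|Parcel A ∪ Parcel B ∪ Parcel C| = 29 − 2 + 0 = 27.00.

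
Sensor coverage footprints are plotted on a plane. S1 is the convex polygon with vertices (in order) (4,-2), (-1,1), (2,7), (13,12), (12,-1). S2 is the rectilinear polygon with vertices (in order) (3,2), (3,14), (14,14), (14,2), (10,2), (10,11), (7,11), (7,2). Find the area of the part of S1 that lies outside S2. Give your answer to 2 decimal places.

75.94

|S1| = 125.5, |S1∩S2| = 49.5629.
|S1 ∖ S2| = |S1| − |S1∩S2| = 125.5 − 49.5629 = 75.94.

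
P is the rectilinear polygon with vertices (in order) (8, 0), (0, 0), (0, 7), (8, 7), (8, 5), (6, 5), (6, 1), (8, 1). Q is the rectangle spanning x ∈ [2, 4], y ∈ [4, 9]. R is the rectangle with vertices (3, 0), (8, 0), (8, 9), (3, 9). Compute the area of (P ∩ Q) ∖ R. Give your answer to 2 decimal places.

|P ∩ Q| = 6.
|(P ∩ Q) ∩ R| = 3.
|(P ∩ Q) ∖ R| = 6 − 3 = 3.00.

3.00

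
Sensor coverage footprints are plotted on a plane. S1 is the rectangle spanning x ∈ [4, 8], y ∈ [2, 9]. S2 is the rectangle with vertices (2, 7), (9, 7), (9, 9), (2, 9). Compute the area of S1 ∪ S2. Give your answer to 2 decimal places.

34.00

By inclusion–exclusion:
Individual areas: |S1| = 28, |S2| = 14.
|S1∩S2|: x∈[4,8], y∈[7,9] → 4·2 = 8.
|S1 ∪ S2| = 42 − 8 = 34.00.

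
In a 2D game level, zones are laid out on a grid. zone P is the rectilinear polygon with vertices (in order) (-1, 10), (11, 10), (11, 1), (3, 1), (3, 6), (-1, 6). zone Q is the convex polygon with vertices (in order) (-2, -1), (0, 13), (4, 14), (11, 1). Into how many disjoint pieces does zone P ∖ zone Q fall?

zone P ∖ zone Q splits into 2 disjoint pieces (area 1.1429, area 21.8077).

2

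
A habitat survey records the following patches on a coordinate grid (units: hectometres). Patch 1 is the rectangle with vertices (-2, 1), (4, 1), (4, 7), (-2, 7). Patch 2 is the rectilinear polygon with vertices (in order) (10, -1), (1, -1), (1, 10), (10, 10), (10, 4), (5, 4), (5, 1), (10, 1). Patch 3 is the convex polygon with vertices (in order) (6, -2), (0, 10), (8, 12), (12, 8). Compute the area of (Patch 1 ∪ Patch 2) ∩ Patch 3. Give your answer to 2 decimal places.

|Patch 1 ∪ Patch 2| = 102.
|(Patch 1 ∪ Patch 2) ∩ Patch 3| = 58.02.

58.02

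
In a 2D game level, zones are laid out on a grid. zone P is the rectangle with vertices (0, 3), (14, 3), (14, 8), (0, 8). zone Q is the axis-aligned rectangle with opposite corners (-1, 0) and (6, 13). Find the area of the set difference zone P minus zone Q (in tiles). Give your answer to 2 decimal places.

|zone P∩zone Q|: x∈[0,6], y∈[3,8] → 6·5 = 30.
|zone P| = 70.
|zone P ∖ zone Q| = |zone P| − |zone P∩zone Q| = 70 − 30 = 40.00.

40.00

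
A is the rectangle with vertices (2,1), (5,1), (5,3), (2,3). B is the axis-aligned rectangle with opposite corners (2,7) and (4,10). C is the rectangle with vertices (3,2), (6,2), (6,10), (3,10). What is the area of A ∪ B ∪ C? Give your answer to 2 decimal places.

31.00

By inclusion–exclusion:
Individual areas: |A| = 6, |B| = 6, |C| = 24.
|A∩B| = 0 (no overlap).
|A∩C|: x∈[3,5], y∈[2,3] → 2·1 = 2.
|B∩C|: x∈[3,4], y∈[7,10] → 1·3 = 3.
|A∩B∩C| = 0.
|A ∪ B ∪ C| = 36 − 5 + 0 = 31.00.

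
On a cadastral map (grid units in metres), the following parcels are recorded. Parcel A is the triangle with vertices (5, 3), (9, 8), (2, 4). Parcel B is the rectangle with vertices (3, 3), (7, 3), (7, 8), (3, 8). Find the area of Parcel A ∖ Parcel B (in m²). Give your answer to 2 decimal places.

|Parcel A| = 9.5, |Parcel A∩Parcel B| = 7.6905.
|Parcel A ∖ Parcel B| = |Parcel A| − |Parcel A∩Parcel B| = 9.5 − 7.6905 = 1.81.

1.81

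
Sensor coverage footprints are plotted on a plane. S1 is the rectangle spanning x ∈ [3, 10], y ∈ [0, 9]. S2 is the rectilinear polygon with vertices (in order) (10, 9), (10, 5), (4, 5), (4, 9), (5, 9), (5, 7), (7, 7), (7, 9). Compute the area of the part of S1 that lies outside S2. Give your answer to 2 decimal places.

|S1| = 63, |S1∩S2| = 20.
|S1 ∖ S2| = |S1| − |S1∩S2| = 63 − 20 = 43.00.

43.00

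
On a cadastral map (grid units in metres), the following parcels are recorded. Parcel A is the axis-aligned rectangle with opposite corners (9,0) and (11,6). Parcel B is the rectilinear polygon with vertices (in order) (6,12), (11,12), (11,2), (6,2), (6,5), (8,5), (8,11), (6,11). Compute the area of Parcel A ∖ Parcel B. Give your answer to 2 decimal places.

4.00

|Parcel A| = 12, |Parcel A∩Parcel B| = 8.
|Parcel A ∖ Parcel B| = |Parcel A| − |Parcel A∩Parcel B| = 12 − 8 = 4.00.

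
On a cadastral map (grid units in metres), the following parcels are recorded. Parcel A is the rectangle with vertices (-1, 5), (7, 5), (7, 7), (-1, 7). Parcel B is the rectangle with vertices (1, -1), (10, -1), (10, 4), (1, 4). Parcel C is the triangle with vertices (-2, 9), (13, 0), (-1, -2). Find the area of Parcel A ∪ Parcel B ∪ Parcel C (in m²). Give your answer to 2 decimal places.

By inclusion–exclusion:
Individual areas: |Parcel A| = 16, |Parcel B| = 45, |Parcel C| = 78.
|Parcel A∩Parcel B| = 0 (no overlap).
|Parcel A∩Parcel C| = 8.
|Parcel B∩Parcel C| = 39.8238.
|Parcel A∩Parcel B∩Parcel C| = 0.
|Parcel A ∪ Parcel B ∪ Parcel C| = 139 − 47.8238 + 0 = 91.18.

91.18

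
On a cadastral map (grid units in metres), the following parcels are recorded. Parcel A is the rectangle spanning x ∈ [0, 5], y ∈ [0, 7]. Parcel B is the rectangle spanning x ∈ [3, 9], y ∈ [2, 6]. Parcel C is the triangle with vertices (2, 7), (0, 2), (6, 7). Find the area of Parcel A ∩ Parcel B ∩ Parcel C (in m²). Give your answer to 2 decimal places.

The intersection is the polygon with vertices (3,6), (4.8,6), (3,4.5).
By the shoelace formula its area is 1.35.

1.35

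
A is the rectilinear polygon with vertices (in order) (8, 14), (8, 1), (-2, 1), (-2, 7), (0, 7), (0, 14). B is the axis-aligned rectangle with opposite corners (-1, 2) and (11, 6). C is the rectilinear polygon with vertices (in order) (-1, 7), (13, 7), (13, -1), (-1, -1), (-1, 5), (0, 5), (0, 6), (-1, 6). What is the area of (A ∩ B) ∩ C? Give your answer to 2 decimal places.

|A ∩ B| = 36.
|(A ∩ B) ∩ C| = 35.00.

35.00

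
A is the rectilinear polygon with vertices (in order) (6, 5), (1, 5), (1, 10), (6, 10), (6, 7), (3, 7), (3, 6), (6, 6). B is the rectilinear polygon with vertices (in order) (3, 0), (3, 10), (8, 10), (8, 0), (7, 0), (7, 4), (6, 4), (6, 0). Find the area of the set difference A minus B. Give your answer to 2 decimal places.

10.00

|A| = 22, |A∩B| = 12.
|A ∖ B| = |A| − |A∩B| = 22 − 12 = 10.00.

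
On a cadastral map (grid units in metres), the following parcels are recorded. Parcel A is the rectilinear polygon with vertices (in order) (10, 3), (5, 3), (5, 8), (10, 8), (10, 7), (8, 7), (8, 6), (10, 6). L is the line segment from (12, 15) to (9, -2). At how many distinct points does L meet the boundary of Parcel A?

2

The segment meets the boundary at (9.882,3), (10,3.667).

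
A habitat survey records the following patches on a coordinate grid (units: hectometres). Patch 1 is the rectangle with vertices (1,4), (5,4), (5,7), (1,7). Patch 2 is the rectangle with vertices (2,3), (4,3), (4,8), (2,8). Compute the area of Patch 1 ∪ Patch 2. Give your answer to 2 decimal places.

16.00

By inclusion–exclusion:
Individual areas: |Patch 1| = 12, |Patch 2| = 10.
|Patch 1∩Patch 2|: x∈[2,4], y∈[4,7] → 2·3 = 6.
|Patch 1 ∪ Patch 2| = 22 − 6 = 16.00.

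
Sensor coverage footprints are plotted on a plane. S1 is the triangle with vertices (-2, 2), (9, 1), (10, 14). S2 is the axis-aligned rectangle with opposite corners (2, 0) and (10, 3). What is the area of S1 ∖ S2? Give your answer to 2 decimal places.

|S1| = 72, |S1∩S2| = 11.9266.
|S1 ∖ S2| = |S1| − |S1∩S2| = 72 − 11.9266 = 60.07.

60.07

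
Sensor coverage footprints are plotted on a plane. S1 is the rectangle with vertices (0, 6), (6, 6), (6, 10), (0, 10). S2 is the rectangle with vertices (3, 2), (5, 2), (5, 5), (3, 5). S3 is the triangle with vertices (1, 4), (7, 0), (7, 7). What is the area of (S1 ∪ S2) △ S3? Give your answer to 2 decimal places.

|S1 ∪ S2| = 30.
|(S1 ∪ S2) ∩ S3| = 5.9167.
|(S1 ∪ S2) △ S3| = 30 + 21 − 11.8333 = 39.17.

39.17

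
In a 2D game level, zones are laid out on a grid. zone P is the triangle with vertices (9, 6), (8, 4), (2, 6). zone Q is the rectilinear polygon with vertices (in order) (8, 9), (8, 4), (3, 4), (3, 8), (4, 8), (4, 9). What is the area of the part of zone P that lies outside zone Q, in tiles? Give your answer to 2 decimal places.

|zone P| = 7, |zone P∩zone Q| = 5.8333.
|zone P ∖ zone Q| = |zone P| − |zone P∩zone Q| = 7 − 5.8333 = 1.17.

1.17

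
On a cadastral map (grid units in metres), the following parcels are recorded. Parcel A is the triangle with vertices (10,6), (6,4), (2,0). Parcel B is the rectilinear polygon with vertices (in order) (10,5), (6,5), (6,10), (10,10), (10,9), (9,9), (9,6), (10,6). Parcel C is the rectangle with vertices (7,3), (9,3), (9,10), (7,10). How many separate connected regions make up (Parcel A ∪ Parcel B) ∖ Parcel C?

(Parcel A ∪ Parcel B) ∖ Parcel C splits into 4 disjoint pieces (area 2.875, area 5, area 1, area 1).

4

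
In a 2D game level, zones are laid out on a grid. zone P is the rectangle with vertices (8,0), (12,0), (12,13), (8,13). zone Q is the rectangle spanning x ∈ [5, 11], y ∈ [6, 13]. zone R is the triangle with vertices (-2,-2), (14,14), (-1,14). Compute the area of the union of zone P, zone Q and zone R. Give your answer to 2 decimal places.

By inclusion–exclusion:
Individual areas: |zone P| = 52, |zone Q| = 42, |zone R| = 120.
|zone P∩zone Q|: x∈[8,11], y∈[6,13] → 3·7 = 21.
|zone P∩zone R| = 12.
|zone Q∩zone R| = 29.5.
|zone P∩zone Q∩zone R| = 10.5.
|zone P ∪ zone Q ∪ zone R| = 214 − 62.5 + 10.5 = 162.00.

162.00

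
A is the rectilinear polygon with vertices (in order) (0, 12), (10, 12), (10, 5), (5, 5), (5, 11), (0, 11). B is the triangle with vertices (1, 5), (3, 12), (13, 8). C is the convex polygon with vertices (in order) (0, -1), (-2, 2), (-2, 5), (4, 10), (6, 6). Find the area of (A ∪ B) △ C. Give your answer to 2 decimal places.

77.48

|A ∪ B| = 59.7821.
|(A ∪ B) ∩ C| = 13.6496.
|(A ∪ B) △ C| = 59.7821 + 45 − 27.2991 = 77.48.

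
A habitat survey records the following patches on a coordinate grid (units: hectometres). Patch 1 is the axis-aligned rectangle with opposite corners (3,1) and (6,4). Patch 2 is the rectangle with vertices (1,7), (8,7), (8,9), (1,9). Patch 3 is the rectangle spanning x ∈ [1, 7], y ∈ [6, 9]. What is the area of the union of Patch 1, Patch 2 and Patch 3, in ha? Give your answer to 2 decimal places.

29.00

By inclusion–exclusion:
Individual areas: |Patch 1| = 9, |Patch 2| = 14, |Patch 3| = 18.
|Patch 1∩Patch 2| = 0 (no overlap).
|Patch 1∩Patch 3| = 0 (no overlap).
|Patch 2∩Patch 3|: x∈[1,7], y∈[7,9] → 6·2 = 12.
|Patch 1∩Patch 2∩Patch 3| = 0.
|Patch 1 ∪ Patch 2 ∪ Patch 3| = 41 − 12 + 0 = 29.00.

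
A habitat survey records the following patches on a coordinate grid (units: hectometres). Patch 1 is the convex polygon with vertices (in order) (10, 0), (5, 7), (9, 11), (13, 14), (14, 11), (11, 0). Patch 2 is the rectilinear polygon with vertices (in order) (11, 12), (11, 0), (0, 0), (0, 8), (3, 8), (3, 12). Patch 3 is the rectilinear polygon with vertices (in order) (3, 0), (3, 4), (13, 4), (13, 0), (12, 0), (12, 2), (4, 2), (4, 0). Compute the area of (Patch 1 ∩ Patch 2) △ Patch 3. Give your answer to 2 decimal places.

|Patch 1 ∩ Patch 2| = 41.8333.
|(Patch 1 ∩ Patch 2) ∩ Patch 3| = 6.2857.
|(Patch 1 ∩ Patch 2) △ Patch 3| = 41.8333 + 24 − 12.5714 = 53.26.

53.26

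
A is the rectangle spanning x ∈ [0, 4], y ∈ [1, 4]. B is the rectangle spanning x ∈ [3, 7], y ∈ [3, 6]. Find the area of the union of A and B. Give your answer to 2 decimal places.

By inclusion–exclusion:
Individual areas: |A| = 12, |B| = 12.
|A∩B|: x∈[3,4], y∈[3,4] → 1·1 = 1.
|A ∪ B| = 24 − 1 = 23.00.

23.00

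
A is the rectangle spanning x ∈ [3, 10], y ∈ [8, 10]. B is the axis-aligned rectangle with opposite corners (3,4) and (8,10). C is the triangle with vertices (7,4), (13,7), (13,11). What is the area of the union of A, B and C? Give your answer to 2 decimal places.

By inclusion–exclusion:
Individual areas: |A| = 14, |B| = 30, |C| = 12.
|A∩B|: x∈[3,8], y∈[8,10] → 5·2 = 10.
|A∩C| = 0.
|B∩C| = 0.3333.
|A∩B∩C| = 0.
|A ∪ B ∪ C| = 56 − 10.3333 + 0 = 45.67.

45.67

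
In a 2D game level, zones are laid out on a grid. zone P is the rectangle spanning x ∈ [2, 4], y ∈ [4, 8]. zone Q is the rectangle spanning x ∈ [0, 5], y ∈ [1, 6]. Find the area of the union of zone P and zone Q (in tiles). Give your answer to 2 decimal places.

29.00

By inclusion–exclusion:
Individual areas: |zone P| = 8, |zone Q| = 25.
|zone P∩zone Q|: x∈[2,4], y∈[4,6] → 2·2 = 4.
|zone P ∪ zone Q| = 33 − 4 = 29.00.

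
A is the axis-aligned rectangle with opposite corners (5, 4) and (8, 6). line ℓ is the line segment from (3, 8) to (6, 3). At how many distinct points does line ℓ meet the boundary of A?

The segment meets the boundary at (5.4,4), (5,4.667).

2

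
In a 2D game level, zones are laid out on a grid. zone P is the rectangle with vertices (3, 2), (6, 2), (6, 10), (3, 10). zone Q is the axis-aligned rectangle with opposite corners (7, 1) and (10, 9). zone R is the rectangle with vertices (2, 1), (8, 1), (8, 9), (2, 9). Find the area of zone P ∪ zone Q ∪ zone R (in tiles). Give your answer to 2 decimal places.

By inclusion–exclusion:
Individual areas: |zone P| = 24, |zone Q| = 24, |zone R| = 48.
|zone P∩zone Q| = 0 (no overlap).
|zone P∩zone R|: x∈[3,6], y∈[2,9] → 3·7 = 21.
|zone Q∩zone R|: x∈[7,8], y∈[1,9] → 1·8 = 8.
|zone P∩zone Q∩zone R| = 0.
|zone P ∪ zone Q ∪ zone R| = 96 − 29 + 0 = 67.00.

67.00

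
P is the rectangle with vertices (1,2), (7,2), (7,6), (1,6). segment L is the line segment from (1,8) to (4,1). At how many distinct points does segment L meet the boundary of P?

The segment meets the boundary at (3.571,2), (1.857,6).

2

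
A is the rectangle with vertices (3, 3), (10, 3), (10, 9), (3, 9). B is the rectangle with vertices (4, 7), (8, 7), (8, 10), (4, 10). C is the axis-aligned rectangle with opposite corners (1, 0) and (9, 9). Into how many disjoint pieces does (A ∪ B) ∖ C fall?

(A ∪ B) ∖ C splits into 2 disjoint pieces (area 6, area 4).

2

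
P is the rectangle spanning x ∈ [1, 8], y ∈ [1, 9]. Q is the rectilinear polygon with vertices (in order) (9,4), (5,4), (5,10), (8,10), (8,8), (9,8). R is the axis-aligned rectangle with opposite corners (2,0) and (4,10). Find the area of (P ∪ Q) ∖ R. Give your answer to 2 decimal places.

47.00

|P ∪ Q| = 63.
|(P ∪ Q) ∩ R| = 16.
|(P ∪ Q) ∖ R| = 63 − 16 = 47.00.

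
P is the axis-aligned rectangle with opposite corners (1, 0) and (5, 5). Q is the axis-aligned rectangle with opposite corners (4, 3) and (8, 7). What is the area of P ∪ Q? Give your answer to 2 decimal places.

By inclusion–exclusion:
Individual areas: |P| = 20, |Q| = 16.
|P∩Q|: x∈[4,5], y∈[3,5] → 1·2 = 2.
|P ∪ Q| = 36 − 2 = 34.00.

34.00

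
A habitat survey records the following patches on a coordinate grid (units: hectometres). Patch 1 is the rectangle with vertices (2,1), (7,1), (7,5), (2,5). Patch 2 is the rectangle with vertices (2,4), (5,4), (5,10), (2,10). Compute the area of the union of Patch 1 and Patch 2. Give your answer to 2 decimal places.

By inclusion–exclusion:
Individual areas: |Patch 1| = 20, |Patch 2| = 18.
|Patch 1∩Patch 2|: x∈[2,5], y∈[4,5] → 3·1 = 3.
|Patch 1 ∪ Patch 2| = 38 − 3 = 35.00.

35.00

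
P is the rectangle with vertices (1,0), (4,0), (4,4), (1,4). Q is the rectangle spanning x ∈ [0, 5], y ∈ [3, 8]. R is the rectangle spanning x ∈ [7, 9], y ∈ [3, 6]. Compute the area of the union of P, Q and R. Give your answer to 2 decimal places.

By inclusion–exclusion:
Individual areas: |P| = 12, |Q| = 25, |R| = 6.
|P∩Q|: x∈[1,4], y∈[3,4] → 3·1 = 3.
|P∩R| = 0 (no overlap).
|Q∩R| = 0 (no overlap).
|P∩Q∩R| = 0.
|P ∪ Q ∪ R| = 43 − 3 + 0 = 40.00.

40.00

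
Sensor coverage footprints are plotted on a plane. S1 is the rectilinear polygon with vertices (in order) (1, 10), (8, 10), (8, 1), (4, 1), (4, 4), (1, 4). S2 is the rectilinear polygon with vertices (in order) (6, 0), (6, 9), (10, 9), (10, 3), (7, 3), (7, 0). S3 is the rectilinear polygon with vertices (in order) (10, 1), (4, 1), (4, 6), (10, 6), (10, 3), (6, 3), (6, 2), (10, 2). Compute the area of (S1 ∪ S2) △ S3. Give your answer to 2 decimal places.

45.00

|S1 ∪ S2| = 67.
|(S1 ∪ S2) ∩ S3| = 24.
|(S1 ∪ S2) △ S3| = 67 + 26 − 48 = 45.00.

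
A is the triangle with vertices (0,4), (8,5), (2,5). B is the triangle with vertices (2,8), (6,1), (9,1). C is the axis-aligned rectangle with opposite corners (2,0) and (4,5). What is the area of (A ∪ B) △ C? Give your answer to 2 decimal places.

20.43

|A ∪ B| = 12.9286.
|(A ∪ B) ∩ C| = 1.25.
|(A ∪ B) △ C| = 12.9286 + 10 − 2.5 = 20.43.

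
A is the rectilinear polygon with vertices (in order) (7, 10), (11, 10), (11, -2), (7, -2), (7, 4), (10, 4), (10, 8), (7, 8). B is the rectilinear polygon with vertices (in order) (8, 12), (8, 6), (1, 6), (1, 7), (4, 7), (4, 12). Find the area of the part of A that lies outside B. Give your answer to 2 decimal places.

34.00

|A| = 36, |A∩B| = 2.
|A ∖ B| = |A| − |A∩B| = 36 − 2 = 34.00.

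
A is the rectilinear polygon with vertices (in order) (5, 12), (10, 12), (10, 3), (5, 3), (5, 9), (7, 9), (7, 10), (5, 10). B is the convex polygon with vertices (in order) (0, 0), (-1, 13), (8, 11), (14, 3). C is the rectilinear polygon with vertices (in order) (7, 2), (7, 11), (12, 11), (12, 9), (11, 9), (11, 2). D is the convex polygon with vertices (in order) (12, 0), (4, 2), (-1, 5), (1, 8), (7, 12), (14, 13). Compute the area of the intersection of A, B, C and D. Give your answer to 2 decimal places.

21.33

The intersection is the polygon with vertices (7,9), (7,10), (7,11), (8,11), (10,8.333), (10,3), (7,3).
By the shoelace formula its area is 21.33.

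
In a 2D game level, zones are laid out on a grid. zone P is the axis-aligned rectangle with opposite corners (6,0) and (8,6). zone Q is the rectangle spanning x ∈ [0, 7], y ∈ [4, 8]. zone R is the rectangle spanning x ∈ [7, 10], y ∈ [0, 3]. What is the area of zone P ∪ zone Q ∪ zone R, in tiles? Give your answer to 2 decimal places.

44.00

By inclusion–exclusion:
Individual areas: |zone P| = 12, |zone Q| = 28, |zone R| = 9.
|zone P∩zone Q|: x∈[6,7], y∈[4,6] → 1·2 = 2.
|zone P∩zone R|: x∈[7,8], y∈[0,3] → 1·3 = 3.
|zone Q∩zone R| = 0 (no overlap).
|zone P∩zone Q∩zone R| = 0.
|zone P ∪ zone Q ∪ zone R| = 49 − 5 + 0 = 44.00.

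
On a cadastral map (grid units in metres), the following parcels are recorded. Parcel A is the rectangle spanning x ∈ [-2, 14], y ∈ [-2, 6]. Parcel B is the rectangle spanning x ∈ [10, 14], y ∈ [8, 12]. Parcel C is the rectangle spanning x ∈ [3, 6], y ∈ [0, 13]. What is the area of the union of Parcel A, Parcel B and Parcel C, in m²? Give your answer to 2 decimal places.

By inclusion–exclusion:
Individual areas: |Parcel A| = 128, |Parcel B| = 16, |Parcel C| = 39.
|Parcel A∩Parcel B| = 0 (no overlap).
|Parcel A∩Parcel C|: x∈[3,6], y∈[0,6] → 3·6 = 18.
|Parcel B∩Parcel C| = 0 (no overlap).
|Parcel A∩Parcel B∩Parcel C| = 0.
|Parcel A ∪ Parcel B ∪ Parcel C| = 183 − 18 + 0 = 165.00.

165.00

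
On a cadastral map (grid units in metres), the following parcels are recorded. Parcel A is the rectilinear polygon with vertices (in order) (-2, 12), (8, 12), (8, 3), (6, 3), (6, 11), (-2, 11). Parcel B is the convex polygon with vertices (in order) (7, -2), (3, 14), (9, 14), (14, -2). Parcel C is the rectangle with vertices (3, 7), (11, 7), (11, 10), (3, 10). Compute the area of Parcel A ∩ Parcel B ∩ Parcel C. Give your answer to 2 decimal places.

6.00

The intersection is the polygon with vertices (8,7), (6,7), (6,10), (8,10).
By the shoelace formula its area is 6.00.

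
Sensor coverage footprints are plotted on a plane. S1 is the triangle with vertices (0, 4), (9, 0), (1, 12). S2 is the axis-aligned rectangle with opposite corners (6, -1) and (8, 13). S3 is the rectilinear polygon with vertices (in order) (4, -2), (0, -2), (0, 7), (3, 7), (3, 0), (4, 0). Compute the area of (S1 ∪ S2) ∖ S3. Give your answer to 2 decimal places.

51.34

|S1 ∪ S2| = 61.7778.
|(S1 ∪ S2) ∩ S3| = 10.4375.
|(S1 ∪ S2) ∖ S3| = 61.7778 − 10.4375 = 51.34.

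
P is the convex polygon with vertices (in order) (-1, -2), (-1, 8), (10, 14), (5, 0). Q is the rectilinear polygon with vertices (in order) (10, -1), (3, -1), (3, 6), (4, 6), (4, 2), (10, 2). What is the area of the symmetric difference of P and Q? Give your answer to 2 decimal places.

98.24

|P| = 92, |Q| = 25, |P∩Q| = 9.381.
|P △ Q| = |P| + |Q| − 2·|P∩Q| = 92 + 25 − 18.7619 = 98.24.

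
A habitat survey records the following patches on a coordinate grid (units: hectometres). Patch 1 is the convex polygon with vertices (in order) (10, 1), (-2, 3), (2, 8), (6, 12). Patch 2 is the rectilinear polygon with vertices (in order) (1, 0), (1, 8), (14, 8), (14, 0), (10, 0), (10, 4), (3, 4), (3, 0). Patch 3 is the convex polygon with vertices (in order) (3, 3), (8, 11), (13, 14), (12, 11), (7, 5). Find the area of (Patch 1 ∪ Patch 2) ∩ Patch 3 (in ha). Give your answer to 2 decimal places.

12.83

The region (Patch 1 ∪ Patch 2) ∩ Patch 3 is the polygon with vertices (7.455,8), (9.5,8), (7,5), (3,3), (6.965,9.345).
By the shoelace formula its area is 12.83.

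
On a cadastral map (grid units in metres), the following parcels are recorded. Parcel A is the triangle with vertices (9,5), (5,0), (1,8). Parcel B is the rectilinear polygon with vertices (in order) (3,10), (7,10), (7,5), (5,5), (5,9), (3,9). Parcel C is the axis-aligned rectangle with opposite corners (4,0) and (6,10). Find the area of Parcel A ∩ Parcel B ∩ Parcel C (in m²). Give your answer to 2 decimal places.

1.31

The intersection is the polygon with vertices (5,5), (5,6.5), (6,6.125), (6,5).
By the shoelace formula its area is 1.31.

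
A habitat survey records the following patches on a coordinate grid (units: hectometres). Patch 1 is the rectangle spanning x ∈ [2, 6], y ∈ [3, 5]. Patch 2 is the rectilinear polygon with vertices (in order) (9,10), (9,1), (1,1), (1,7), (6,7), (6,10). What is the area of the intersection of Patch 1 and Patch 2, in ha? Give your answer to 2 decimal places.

The intersection is the polygon with vertices (2,3), (2,5), (6,5), (6,3).
By the shoelace formula its area is 8.00.

8.00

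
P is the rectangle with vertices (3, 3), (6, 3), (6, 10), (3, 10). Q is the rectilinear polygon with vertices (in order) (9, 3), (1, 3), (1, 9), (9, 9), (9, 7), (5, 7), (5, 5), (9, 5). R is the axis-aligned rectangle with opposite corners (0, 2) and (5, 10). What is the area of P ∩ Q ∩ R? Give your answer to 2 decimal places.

12.00

The intersection is the polygon with vertices (3,3), (3,9), (5,9), (5,7), (5,5), (5,3).
By the shoelace formula its area is 12.00.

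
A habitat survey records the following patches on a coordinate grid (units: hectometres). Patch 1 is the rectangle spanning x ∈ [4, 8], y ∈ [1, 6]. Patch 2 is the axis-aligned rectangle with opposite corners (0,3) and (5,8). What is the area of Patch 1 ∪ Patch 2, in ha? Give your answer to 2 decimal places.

42.00

By inclusion–exclusion:
Individual areas: |Patch 1| = 20, |Patch 2| = 25.
|Patch 1∩Patch 2|: x∈[4,5], y∈[3,6] → 1·3 = 3.
|Patch 1 ∪ Patch 2| = 45 − 3 = 42.00.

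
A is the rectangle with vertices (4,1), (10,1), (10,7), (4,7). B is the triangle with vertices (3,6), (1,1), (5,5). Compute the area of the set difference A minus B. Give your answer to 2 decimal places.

35.25

|A| = 36, |A∩B| = 0.75.
|A ∖ B| = |A| − |A∩B| = 36 − 0.75 = 35.25.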